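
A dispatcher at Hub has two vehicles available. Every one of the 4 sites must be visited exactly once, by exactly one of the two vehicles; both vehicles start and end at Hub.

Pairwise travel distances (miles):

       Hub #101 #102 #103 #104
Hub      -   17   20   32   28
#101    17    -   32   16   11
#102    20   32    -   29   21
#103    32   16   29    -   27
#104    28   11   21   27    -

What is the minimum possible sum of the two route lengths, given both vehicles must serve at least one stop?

127 miles — the smallest possible combined total.

Check every non-empty split of the stops between the two vehicles; for each half take its own optimal tour:
  {#101} + {#102, #103, #104}: 34 + 100 = 134
  {#102} + {#101, #103, #104}: 40 + 87 = 127
  {#101, #102} + {#103, #104}: 69 + 87 = 156
  {#103} + {#101, #102, #104}: 64 + 69 = 133
  {#101, #103} + {#102, #104}: 65 + 69 = 134
  {#102, #103} + {#101, #104}: 81 + 56 = 137
  … (7 splits in total)
Best: vehicle 1 Hub → #102 → Hub = 40; vehicle 2 Hub → #101 → #104 → #103 → Hub = 87; combined 127.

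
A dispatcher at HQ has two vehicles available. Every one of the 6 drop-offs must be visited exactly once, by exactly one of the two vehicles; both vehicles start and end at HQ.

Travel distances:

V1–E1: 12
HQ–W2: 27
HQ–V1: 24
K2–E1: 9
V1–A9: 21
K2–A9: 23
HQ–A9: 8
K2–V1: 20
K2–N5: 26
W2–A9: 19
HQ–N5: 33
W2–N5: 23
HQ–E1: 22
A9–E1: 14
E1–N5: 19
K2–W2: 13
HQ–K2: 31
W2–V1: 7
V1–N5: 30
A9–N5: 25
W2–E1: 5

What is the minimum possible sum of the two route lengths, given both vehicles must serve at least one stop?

Check every non-empty split of the stops between the two vehicles; for each half take its own optimal tour:
  {K2} + {W2, V1, A9, E1, N5}: 62 + 88 = 150
  {W2} + {K2, V1, A9, E1, N5}: 54 + 104 = 158
  {K2, W2} + {V1, A9, E1, N5}: 71 + 88 = 159
  {V1} + {K2, W2, A9, E1, N5}: 48 + 99 = 147
  {K2, V1} + {W2, A9, E1, N5}: 75 + 83 = 158
  {W2, V1} + {K2, A9, E1, N5}: 58 + 90 = 148
  … (31 splits in total)
  {A9} + {K2, W2, V1, E1, N5}: 16 + 104 = 120  ← best
Best: vehicle 1 HQ → A9 → HQ = 16; vehicle 2 HQ → V1 → W2 → E1 → K2 → N5 → HQ = 104; combined 120.

120 — the smallest possible combined total.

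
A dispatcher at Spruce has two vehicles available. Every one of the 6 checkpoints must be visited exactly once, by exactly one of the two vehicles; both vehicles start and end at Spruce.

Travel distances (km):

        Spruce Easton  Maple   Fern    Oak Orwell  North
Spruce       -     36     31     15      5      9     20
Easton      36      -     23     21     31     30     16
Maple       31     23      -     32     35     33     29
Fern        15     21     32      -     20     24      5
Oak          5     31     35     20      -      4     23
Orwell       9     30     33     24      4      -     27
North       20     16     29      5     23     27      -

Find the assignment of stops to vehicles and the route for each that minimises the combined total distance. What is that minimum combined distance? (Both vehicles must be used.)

Minimum combined distance: 108 km.

There are 2^5 − 1 = 31 ways to divide the 6 stops into two non-empty groups. For each, the best each vehicle can do is its own shortest tour through its group:
  {Easton} + {Maple, Fern, Oak, Orwell, North}: 72 + 91 = 163
  {Maple} + {Easton, Fern, Oak, Orwell, North}: 62 + 75 = 137
  {Easton, Maple} + {Fern, Oak, Orwell, North}: 90 + 56 = 146
  {Fern} + {Easton, Maple, Oak, Orwell, North}: 30 + 101 = 131
  {Easton, Fern} + {Maple, Oak, Orwell, North}: 72 + 91 = 163
  {Maple, Fern} + {Easton, Oak, Orwell, North}: 78 + 75 = 153
  … (31 splits in total)
  {Oak, Orwell} + {Easton, Maple, Fern, North}: 18 + 90 = 108  ← best
Best: vehicle 1 Spruce → Oak → Orwell → Spruce = 18; vehicle 2 Spruce → Maple → Easton → North → Fern → Spruce = 90; combined 108.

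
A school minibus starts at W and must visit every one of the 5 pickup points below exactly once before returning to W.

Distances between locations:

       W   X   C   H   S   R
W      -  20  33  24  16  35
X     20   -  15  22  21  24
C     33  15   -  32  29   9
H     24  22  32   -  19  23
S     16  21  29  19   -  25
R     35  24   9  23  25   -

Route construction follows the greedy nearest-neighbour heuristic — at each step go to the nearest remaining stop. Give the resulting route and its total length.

From W: distances to unvisited — S=16, X=20, H=24, C=33, R=35. Nearest is S (16).
From S: distances to unvisited — H=19, X=21, R=25, C=29. Nearest is H (19).
From H: distances to unvisited — X=22, R=23, C=32. Nearest is X (22).
From X: distances to unvisited — C=15, R=24. Nearest is C (15).
From C: distances to unvisited — R=9. Nearest is R (9).
Return R→W: 35.
Total = 16 + 19 + 22 + 15 + 9 + 35 = 116.

116 along W → S → H → X → C → R → W.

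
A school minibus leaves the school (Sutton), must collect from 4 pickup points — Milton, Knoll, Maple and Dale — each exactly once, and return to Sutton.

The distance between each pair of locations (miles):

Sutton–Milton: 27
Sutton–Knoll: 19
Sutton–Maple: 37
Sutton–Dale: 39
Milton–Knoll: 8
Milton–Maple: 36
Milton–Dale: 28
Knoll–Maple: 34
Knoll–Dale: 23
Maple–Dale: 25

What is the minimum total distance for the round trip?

Shortest round trip = 117 miles.

There are 12 distinct closed tours to check (reversals are equivalent).
Sutton-Milton-Knoll-Maple-Dale-Sutton: 27+8+34+25+39 = 133
Sutton-Milton-Knoll-Dale-Maple-Sutton: 27+8+23+25+37 = 120
Sutton-Milton-Maple-Knoll-Dale-Sutton: 27+36+34+23+39 = 159
Sutton-Milton-Maple-Dale-Knoll-Sutton: 27+36+25+23+19 = 130
Sutton-Milton-Dale-Knoll-Maple-Sutton: 27+28+23+34+37 = 149
Sutton-Milton-Dale-Maple-Knoll-Sutton: 27+28+25+34+19 = 133
Sutton-Knoll-Milton-Maple-Dale-Sutton: 19+8+36+25+39 = 127
Sutton-Knoll-Milton-Dale-Maple-Sutton: 19+8+28+25+37 = 117
Sutton-Knoll-Maple-Milton-Dale-Sutton: 19+34+36+28+39 = 156
Sutton-Knoll-Dale-Milton-Maple-Sutton: 19+23+28+36+37 = 143
Sutton-Maple-Milton-Knoll-Dale-Sutton: 37+36+8+23+39 = 143
Sutton-Maple-Knoll-Milton-Dale-Sutton: 37+34+8+28+39 = 146
The minimum is 117.
One optimal route: Sutton → Knoll → Milton → Dale → Maple → Sutton (or its reverse).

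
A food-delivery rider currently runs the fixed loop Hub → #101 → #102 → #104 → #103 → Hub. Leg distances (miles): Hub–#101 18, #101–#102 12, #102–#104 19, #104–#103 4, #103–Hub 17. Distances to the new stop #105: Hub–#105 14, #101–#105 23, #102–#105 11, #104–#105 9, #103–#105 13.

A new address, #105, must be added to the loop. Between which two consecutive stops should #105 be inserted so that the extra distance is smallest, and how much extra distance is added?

Adding 1 miles by placing #105 on the #102–#104 leg.

Insertion cost between consecutive stops i–j is d(i,#105) + d(#105,j) − d(i,j):
  between Hub and #101: 14 + 23 − 18 = 19
  between #101 and #102: 23 + 11 − 12 = 22
  between #102 and #104: 11 + 9 − 19 = 1
  between #104 and #103: 9 + 13 − 4 = 18
  between #103 and Hub: 13 + 14 − 17 = 10
Cheapest insertion is between #102 and #104, adding 1.
New total = 70 + 1 = 71.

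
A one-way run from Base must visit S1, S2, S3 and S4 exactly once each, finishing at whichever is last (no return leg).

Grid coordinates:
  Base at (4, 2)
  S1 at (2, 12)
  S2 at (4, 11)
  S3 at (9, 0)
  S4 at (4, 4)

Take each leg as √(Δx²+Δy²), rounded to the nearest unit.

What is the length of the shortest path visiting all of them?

Minimum one-way distance = 20.

There are 4! = 24 possible orderings.
Base - S1 - S2 - S3 - S4: 10+2+12+6 = 30
Base - S1 - S2 - S4 - S3: 10+2+7+6 = 25
Base - S1 - S3 - S2 - S4: 10+14+12+7 = 43
Base - S1 - S3 - S4 - S2: 10+14+6+7 = 37
Base - S1 - S4 - S2 - S3: 10+8+7+12 = 37
Base - S1 - S4 - S3 - S2: 10+8+6+12 = 36
Base - S2 - S1 - S3 - S4: 9+2+14+6 = 31
Base - S2 - S1 - S4 - S3: 9+2+8+6 = 25
Base - S2 - S3 - S1 - S4: 9+12+14+8 = 43
Base - S2 - S3 - S4 - S1: 9+12+6+8 = 35
Base - S2 - S4 - S1 - S3: 9+7+8+14 = 38
Base - S2 - S4 - S3 - S1: 9+7+6+14 = 36
Base - S3 - S1 - S2 - S4: 5+14+2+7 = 28
Base - S3 - S1 - S4 - S2: 5+14+8+7 = 34
… (10 more)
Base - S3 - S4 - S2 - S1: 5+6+7+2 = 20  ← best
The minimum is 20.
One shortest path: Base → S3 → S4 → S2 → S1.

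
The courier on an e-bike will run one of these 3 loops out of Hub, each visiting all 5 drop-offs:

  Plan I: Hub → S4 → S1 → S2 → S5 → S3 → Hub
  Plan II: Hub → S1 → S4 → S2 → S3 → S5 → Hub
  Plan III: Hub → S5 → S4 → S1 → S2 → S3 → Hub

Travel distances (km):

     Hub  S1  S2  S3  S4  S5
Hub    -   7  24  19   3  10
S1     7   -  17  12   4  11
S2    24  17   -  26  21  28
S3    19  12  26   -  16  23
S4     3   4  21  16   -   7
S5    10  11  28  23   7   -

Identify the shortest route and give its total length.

Plan I: 3 + 4 + 17 + 28 + 23 + 19 = 94
Plan II: 7 + 4 + 21 + 26 + 23 + 10 = 91
Plan III: 10 + 7 + 4 + 17 + 26 + 19 = 83

83 km — Plan III is the shortest.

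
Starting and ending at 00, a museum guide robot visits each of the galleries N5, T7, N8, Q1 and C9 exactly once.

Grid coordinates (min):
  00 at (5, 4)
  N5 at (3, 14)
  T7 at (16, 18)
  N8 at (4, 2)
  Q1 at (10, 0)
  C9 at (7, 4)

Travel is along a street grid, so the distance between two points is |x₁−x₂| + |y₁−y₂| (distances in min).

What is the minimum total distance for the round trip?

With 5 stops there are 5!/2 = 60 distinct round trips (a route and its reverse cost the same).
00→N5→T7→N8→Q1→C9→00: 12+17+28+8+7+2 = 74
00→N5→T7→N8→C9→Q1→00: 12+17+28+5+7+9 = 78
00→N5→T7→Q1→N8→C9→00: 12+17+24+8+5+2 = 68
00→N5→T7→Q1→C9→N8→00: 12+17+24+7+5+3 = 68
00→N5→T7→C9→N8→Q1→00: 12+17+23+5+8+9 = 74
00→N5→T7→C9→Q1→N8→00: 12+17+23+7+8+3 = 70
00→N5→N8→T7→Q1→C9→00: 12+13+28+24+7+2 = 86
00→N5→N8→T7→C9→Q1→00: 12+13+28+23+7+9 = 92
00→N5→N8→Q1→T7→C9→00: 12+13+8+24+23+2 = 82
00→N5→N8→Q1→C9→T7→00: 12+13+8+7+23+25 = 88
00→N5→N8→C9→T7→Q1→00: 12+13+5+23+24+9 = 86
00→N5→N8→C9→Q1→T7→00: 12+13+5+7+24+25 = 86
00→N5→Q1→T7→N8→C9→00: 12+21+24+28+5+2 = 92
00→N5→Q1→T7→C9→N8→00: 12+21+24+23+5+3 = 88
… (46 more)
00→N8→N5→T7→Q1→C9→00: 3+13+17+24+7+2 = 66  ← best
The minimum is 66.
One optimal route: 00 → N8 → N5 → T7 → Q1 → C9 → 00 (or its reverse).

66 min — the shortest possible round trip.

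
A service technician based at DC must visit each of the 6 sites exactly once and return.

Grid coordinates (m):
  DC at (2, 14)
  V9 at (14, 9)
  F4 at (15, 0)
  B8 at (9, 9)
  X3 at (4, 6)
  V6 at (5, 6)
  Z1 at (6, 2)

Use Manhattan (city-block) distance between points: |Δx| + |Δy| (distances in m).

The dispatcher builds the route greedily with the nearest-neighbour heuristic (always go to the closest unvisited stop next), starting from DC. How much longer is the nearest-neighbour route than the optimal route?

DC: X3=10, V6=11, B8=12, Z1=16, V9=17, F4=27 ⇒ X3
X3: V6=1, Z1=6, B8=8, V9=13, F4=17 ⇒ V6
V6: Z1=5, B8=7, V9=12, F4=16 ⇒ Z1
Z1: B8=10, F4=11, V9=15 ⇒ B8
B8: V9=5, F4=15 ⇒ V9
V9: F4=10 ⇒ F4
NN route DC → X3 → V6 → Z1 → B8 → V9 → F4 → DC costs 68.
Optimal: DC → B8 → V9 → F4 → Z1 → V6 → X3 → DC costs 54 (by enumerating all 360 distinct tours).
Excess = 68 − 54 = 14.

14 m longer than the optimal tour.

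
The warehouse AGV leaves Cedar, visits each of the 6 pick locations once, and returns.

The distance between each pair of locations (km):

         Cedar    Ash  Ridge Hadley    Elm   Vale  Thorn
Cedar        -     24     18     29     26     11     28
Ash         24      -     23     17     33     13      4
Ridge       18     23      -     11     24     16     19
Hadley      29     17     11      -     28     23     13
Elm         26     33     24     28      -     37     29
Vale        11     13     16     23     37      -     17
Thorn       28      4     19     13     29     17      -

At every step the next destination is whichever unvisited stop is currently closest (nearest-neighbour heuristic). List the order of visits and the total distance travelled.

Total distance 102 km via the nearest-neighbour route Cedar → Vale → Ash → Thorn → Hadley → Ridge → Elm → Cedar.

Cedar → [Vale:11 / Ridge:18 / Ash:24 / Elm:26 / Thorn:28 / Hadley:29] → Vale (11)
Vale → [Ash:13 / Ridge:16 / Thorn:17 / Hadley:23 / Elm:37] → Ash (13)
Ash → [Thorn:4 / Hadley:17 / Ridge:23 / Elm:33] → Thorn (4)
Thorn → [Hadley:13 / Ridge:19 / Elm:29] → Hadley (13)
Hadley → [Ridge:11 / Elm:28] → Ridge (11)
Ridge → [Elm:24] → Elm (24)
Return Elm→Cedar: 26.
Total = 11 + 13 + 4 + 13 + 11 + 24 + 26 = 102.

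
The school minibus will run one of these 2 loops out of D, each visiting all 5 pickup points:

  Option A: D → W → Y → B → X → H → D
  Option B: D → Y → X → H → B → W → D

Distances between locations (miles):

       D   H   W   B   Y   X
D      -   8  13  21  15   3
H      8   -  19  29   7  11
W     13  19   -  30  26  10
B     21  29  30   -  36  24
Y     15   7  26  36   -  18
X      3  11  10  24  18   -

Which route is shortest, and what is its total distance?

Option A: 13 + 26 + 36 + 24 + 11 + 8 = 118
Option B: 15 + 18 + 11 + 29 + 30 + 13 = 116

116 miles — Option B is the shortest.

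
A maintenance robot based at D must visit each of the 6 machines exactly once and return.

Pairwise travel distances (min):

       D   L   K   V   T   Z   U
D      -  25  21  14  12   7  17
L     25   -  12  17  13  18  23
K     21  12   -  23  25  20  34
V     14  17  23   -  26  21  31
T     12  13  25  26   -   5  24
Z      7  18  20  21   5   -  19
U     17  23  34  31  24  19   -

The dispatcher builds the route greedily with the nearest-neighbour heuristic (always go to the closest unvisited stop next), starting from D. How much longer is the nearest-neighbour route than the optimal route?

D: Z=7, T=12, V=14, U=17, K=21, L=25 ⇒ Z
Z: T=5, L=18, U=19, K=20, V=21 ⇒ T
T: L=13, U=24, K=25, V=26 ⇒ L
L: K=12, V=17, U=23 ⇒ K
K: V=23, U=34 ⇒ V
V: U=31 ⇒ U
NN route D → Z → T → L → K → V → U → D costs 108.
Optimal: D → V → K → L → T → Z → U → D costs 103 (by enumerating all 360 distinct tours).
Excess = 108 − 103 = 5.

5 min longer than the optimal tour.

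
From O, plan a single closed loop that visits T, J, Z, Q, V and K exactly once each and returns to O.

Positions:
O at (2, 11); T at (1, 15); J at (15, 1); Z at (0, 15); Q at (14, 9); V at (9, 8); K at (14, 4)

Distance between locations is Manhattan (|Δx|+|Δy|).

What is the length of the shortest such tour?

58 — the shortest possible round trip.

With 6 stops there are 6!/2 = 360 distinct round trips (a route and its reverse cost the same).
O → T → J → Z → Q → V → K → O: 5+28+29+20+6+9+19 = 116
O → T → J → Z → Q → K → V → O: 5+28+29+20+5+9+10 = 106
O → T → J → Z → V → Q → K → O: 5+28+29+16+6+5+19 = 108
O → T → J → Z → V → K → Q → O: 5+28+29+16+9+5+14 = 106
O → T → J → Z → K → Q → V → O: 5+28+29+25+5+6+10 = 108
O → T → J → Z → K → V → Q → O: 5+28+29+25+9+6+14 = 116
O → T → J → Q → Z → V → K → O: 5+28+9+20+16+9+19 = 106
O → T → J → Q → Z → K → V → O: 5+28+9+20+25+9+10 = 106
… (352 more)
O → T → Z → Q → J → K → V → O: 5+1+20+9+4+9+10 = 58  ← best
The minimum is 58.
One optimal route: O → T → Z → Q → J → K → V → O (or its reverse).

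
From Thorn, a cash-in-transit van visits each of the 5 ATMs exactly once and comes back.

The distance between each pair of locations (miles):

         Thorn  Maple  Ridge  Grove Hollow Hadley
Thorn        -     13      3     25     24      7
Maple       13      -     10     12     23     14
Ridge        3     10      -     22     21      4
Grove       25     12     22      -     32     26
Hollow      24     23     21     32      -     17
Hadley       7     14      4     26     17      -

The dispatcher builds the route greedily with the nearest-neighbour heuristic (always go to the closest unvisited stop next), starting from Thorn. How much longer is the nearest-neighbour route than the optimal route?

Excess over optimum: 8 miles.

Thorn: Ridge=3, Hadley=7, Maple=13, Hollow=24, Grove=25 ⇒ Ridge
Ridge: Hadley=4, Maple=10, Hollow=21, Grove=22 ⇒ Hadley
Hadley: Maple=14, Hollow=17, Grove=26 ⇒ Maple
Maple: Grove=12, Hollow=23 ⇒ Grove
Grove: Hollow=32 ⇒ Hollow
NN route Thorn → Ridge → Hadley → Maple → Grove → Hollow → Thorn costs 89.
Optimal: Thorn → Maple → Grove → Hollow → Hadley → Ridge → Thorn costs 81 (by enumerating all 60 distinct tours).
Excess = 89 − 81 = 8.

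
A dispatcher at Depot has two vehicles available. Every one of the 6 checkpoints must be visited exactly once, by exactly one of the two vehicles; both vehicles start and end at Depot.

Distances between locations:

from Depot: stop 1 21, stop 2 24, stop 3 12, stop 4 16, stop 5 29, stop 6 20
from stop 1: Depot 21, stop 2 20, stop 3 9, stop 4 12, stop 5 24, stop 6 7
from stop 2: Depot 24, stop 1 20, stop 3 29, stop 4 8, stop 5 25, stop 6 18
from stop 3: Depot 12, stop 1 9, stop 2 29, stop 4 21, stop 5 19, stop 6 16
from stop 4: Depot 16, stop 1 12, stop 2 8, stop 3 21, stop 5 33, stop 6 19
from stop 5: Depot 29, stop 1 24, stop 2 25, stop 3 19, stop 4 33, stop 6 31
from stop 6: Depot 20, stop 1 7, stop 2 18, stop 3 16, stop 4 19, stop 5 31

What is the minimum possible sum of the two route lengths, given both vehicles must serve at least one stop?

124 — the smallest possible combined total.

There are 2^5 − 1 = 31 ways to divide the 6 stops into two non-empty groups. For each, the best each vehicle can do is its own shortest tour through its group:
  {stop 1} + {stop 2, stop 3, stop 4, stop 5, stop 6}: 42 + 103 = 145
  {stop 2} + {stop 1, stop 3, stop 4, stop 5, stop 6}: 48 + 97 = 145
  {stop 1, stop 2} + {stop 3, stop 4, stop 5, stop 6}: 65 + 97 = 162
  {stop 3} + {stop 1, stop 2, stop 4, stop 5, stop 6}: 24 + 100 = 124
  {stop 1, stop 3} + {stop 2, stop 4, stop 5, stop 6}: 42 + 100 = 142
  {stop 2, stop 3} + {stop 1, stop 4, stop 5, stop 6}: 65 + 95 = 160
  … (31 splits in total)
Best: vehicle 1 Depot → stop 3 → Depot = 24; vehicle 2 Depot → stop 4 → stop 2 → stop 5 → stop 1 → stop 6 → Depot = 100; combined 124.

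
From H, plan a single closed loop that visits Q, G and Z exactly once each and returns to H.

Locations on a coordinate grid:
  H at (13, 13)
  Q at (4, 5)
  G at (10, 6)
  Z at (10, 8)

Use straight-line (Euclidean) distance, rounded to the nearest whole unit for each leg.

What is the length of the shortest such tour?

With 3 stops there are 3!/2 = 3 distinct round trips (a route and its reverse cost the same).
H → Q → G → Z → H: 12+6+2+6 = 26
H → Q → Z → G → H: 12+7+2+8 = 29
H → G → Q → Z → H: 8+6+7+6 = 27
The minimum is 26.
One optimal route: H → Q → G → Z → H (or its reverse).

Minimum total distance: 26.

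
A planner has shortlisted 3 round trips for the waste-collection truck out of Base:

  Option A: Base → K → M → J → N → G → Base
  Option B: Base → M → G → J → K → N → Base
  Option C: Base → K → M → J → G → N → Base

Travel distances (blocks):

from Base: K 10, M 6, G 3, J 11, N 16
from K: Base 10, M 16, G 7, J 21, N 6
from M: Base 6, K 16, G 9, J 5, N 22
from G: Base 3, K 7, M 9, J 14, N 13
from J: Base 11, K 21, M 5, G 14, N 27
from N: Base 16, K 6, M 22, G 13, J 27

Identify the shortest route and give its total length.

Option A: 10 + 16 + 5 + 27 + 13 + 3 = 74
Option B: 6 + 9 + 14 + 21 + 6 + 16 = 72
Option C: 10 + 16 + 5 + 14 + 13 + 16 = 74

Shortest is Option B, total 72 blocks.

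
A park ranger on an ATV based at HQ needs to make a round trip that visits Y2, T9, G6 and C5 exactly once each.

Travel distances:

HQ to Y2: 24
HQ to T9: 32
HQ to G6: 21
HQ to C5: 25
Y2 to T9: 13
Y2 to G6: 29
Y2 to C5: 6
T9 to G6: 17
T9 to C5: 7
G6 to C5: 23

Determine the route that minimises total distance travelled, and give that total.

75 — the shortest possible round trip.

HQ → Y2 → T9 → G6 → C5 → HQ: 24+13+17+23+25 = 102
HQ → Y2 → T9 → C5 → G6 → HQ: 24+13+7+23+21 = 88
HQ → Y2 → G6 → T9 → C5 → HQ: 24+29+17+7+25 = 102
HQ → Y2 → G6 → C5 → T9 → HQ: 24+29+23+7+32 = 115
HQ → Y2 → C5 → T9 → G6 → HQ: 24+6+7+17+21 = 75
HQ → Y2 → C5 → G6 → T9 → HQ: 24+6+23+17+32 = 102
HQ → T9 → Y2 → G6 → C5 → HQ: 32+13+29+23+25 = 122
HQ → T9 → Y2 → C5 → G6 → HQ: 32+13+6+23+21 = 95
HQ → T9 → G6 → Y2 → C5 → HQ: 32+17+29+6+25 = 109
HQ → T9 → C5 → Y2 → G6 → HQ: 32+7+6+29+21 = 95
HQ → G6 → Y2 → T9 → C5 → HQ: 21+29+13+7+25 = 95
HQ → G6 → T9 → Y2 → C5 → HQ: 21+17+13+6+25 = 82
The minimum is 75.
One optimal route: HQ → Y2 → C5 → T9 → G6 → HQ (or its reverse).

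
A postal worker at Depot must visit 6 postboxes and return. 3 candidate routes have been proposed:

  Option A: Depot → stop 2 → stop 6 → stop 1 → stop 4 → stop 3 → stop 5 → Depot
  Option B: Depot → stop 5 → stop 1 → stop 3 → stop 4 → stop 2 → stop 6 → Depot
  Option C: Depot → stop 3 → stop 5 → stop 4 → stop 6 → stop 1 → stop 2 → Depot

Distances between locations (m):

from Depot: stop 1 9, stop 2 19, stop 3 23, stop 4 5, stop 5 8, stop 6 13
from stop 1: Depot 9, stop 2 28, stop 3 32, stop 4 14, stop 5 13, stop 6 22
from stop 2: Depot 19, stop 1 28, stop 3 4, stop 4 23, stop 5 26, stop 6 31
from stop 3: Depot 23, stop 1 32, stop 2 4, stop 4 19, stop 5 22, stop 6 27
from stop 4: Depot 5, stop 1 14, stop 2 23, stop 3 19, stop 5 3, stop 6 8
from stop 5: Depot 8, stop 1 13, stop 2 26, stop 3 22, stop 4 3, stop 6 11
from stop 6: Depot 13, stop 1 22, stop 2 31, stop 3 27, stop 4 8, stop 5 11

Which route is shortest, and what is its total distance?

125 m — Option C is the shortest.

Option A: 19 + 31 + 22 + 14 + 19 + 22 + 8 = 135
Option B: 8 + 13 + 32 + 19 + 23 + 31 + 13 = 139
Option C: 23 + 22 + 3 + 8 + 22 + 28 + 19 = 125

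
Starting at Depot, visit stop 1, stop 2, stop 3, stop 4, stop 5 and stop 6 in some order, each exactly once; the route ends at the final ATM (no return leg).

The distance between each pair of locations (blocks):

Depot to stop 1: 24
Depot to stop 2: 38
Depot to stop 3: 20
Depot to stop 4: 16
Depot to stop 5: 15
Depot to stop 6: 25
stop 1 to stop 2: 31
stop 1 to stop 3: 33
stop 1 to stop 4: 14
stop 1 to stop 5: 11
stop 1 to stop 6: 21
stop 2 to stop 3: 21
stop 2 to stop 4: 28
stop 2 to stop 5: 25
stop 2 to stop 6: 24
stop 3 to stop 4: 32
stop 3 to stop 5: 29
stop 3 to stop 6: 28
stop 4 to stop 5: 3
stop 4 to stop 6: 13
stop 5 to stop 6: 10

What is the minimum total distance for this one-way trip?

There are 6! = 720 possible orderings.
Depot→stop 1→stop 2→stop 3→stop 4→stop 5→stop 6: 24+31+21+32+3+10 = 121
Depot→stop 1→stop 2→stop 3→stop 4→stop 6→stop 5: 24+31+21+32+13+10 = 131
Depot→stop 1→stop 2→stop 3→stop 5→stop 4→stop 6: 24+31+21+29+3+13 = 121
Depot→stop 1→stop 2→stop 3→stop 5→stop 6→stop 4: 24+31+21+29+10+13 = 128
Depot→stop 1→stop 2→stop 3→stop 6→stop 4→stop 5: 24+31+21+28+13+3 = 120
Depot→stop 1→stop 2→stop 3→stop 6→stop 5→stop 4: 24+31+21+28+10+3 = 117
Depot→stop 1→stop 2→stop 4→stop 3→stop 5→stop 6: 24+31+28+32+29+10 = 154
Depot→stop 1→stop 2→stop 4→stop 3→stop 6→stop 5: 24+31+28+32+28+10 = 153
… (712 more)
Depot→stop 3→stop 2→stop 6→stop 4→stop 5→stop 1: 20+21+24+13+3+11 = 92  ← best
The minimum is 92.
One shortest path: Depot → stop 3 → stop 2 → stop 6 → stop 4 → stop 5 → stop 1.

92 blocks — the minimum one-way total.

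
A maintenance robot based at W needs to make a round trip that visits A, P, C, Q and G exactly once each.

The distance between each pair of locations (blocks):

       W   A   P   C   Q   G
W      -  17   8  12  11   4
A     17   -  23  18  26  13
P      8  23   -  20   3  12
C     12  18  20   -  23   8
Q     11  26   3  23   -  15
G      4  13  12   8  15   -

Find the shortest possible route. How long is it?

With 5 stops there are 5!/2 = 60 distinct round trips (a route and its reverse cost the same).
W → A → P → C → Q → G → W: 17+23+20+23+15+4 = 102
W → A → P → C → G → Q → W: 17+23+20+8+15+11 = 94
W → A → P → Q → C → G → W: 17+23+3+23+8+4 = 78
W → A → P → Q → G → C → W: 17+23+3+15+8+12 = 78
W → A → P → G → C → Q → W: 17+23+12+8+23+11 = 94
W → A → P → G → Q → C → W: 17+23+12+15+23+12 = 102
W → A → C → P → Q → G → W: 17+18+20+3+15+4 = 77
W → A → C → P → G → Q → W: 17+18+20+12+15+11 = 93
W → A → C → Q → P → G → W: 17+18+23+3+12+4 = 77
W → A → C → Q → G → P → W: 17+18+23+15+12+8 = 93
W → A → C → G → P → Q → W: 17+18+8+12+3+11 = 69
W → A → C → G → Q → P → W: 17+18+8+15+3+8 = 69
W → A → Q → P → C → G → W: 17+26+3+20+8+4 = 78
W → A → Q → P → G → C → W: 17+26+3+12+8+12 = 78
… (46 more)
W → P → Q → A → C → G → W: 8+3+26+18+8+4 = 67  ← best
The minimum is 67.
One optimal route: W → P → Q → A → C → G → W (or its reverse).

67 blocks — the shortest possible round trip.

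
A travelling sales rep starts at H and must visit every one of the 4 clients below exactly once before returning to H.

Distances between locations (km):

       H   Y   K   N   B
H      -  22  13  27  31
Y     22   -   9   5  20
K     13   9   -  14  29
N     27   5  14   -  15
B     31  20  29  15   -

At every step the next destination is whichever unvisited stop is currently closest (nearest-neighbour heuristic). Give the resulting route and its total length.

73 km along H → K → Y → N → B → H.

H → [K:13 / Y:22 / N:27 / B:31] → K (13)
K → [Y:9 / N:14 / B:29] → Y (9)
Y → [N:5 / B:20] → N (5)
N → [B:15] → B (15)
Return B→H: 31.
Total = 13 + 9 + 5 + 15 + 31 = 73.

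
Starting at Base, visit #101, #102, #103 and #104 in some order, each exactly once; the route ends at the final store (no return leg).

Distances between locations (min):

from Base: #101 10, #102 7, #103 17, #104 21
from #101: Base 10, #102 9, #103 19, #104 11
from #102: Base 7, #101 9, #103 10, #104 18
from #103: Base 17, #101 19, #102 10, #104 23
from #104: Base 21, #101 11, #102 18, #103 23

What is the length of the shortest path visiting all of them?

There are 4! = 24 possible orderings.
Base - #101 - #102 - #103 - #104: 10+9+10+23 = 52
Base - #101 - #102 - #104 - #103: 10+9+18+23 = 60
Base - #101 - #103 - #102 - #104: 10+19+10+18 = 57
Base - #101 - #103 - #104 - #102: 10+19+23+18 = 70
Base - #101 - #104 - #102 - #103: 10+11+18+10 = 49
Base - #101 - #104 - #103 - #102: 10+11+23+10 = 54
Base - #102 - #101 - #103 - #104: 7+9+19+23 = 58
Base - #102 - #101 - #104 - #103: 7+9+11+23 = 50
Base - #102 - #103 - #101 - #104: 7+10+19+11 = 47
Base - #102 - #103 - #104 - #101: 7+10+23+11 = 51
Base - #102 - #104 - #101 - #103: 7+18+11+19 = 55
Base - #102 - #104 - #103 - #101: 7+18+23+19 = 67
Base - #103 - #101 - #102 - #104: 17+19+9+18 = 63
Base - #103 - #101 - #104 - #102: 17+19+11+18 = 65
… (10 more)
The minimum is 47.
One shortest path: Base → #102 → #103 → #101 → #104.

Shortest open route: 47 min.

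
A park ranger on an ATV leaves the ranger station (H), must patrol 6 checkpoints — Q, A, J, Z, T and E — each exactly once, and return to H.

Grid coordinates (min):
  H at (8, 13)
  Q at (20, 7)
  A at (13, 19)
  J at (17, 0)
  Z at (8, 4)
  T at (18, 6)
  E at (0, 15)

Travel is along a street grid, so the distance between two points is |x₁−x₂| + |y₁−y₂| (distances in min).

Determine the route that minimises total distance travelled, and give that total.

Minimum total distance: 78 min.

H→Q→A→J→Z→T→E→H: 18+19+23+13+12+27+10 = 122
H→Q→A→J→Z→E→T→H: 18+19+23+13+19+27+17 = 136
H→Q→A→J→T→Z→E→H: 18+19+23+7+12+19+10 = 108
H→Q→A→J→T→E→Z→H: 18+19+23+7+27+19+9 = 122
H→Q→A→J→E→Z→T→H: 18+19+23+32+19+12+17 = 140
H→Q→A→J→E→T→Z→H: 18+19+23+32+27+12+9 = 140
H→Q→A→Z→J→T→E→H: 18+19+20+13+7+27+10 = 114
H→Q→A→Z→J→E→T→H: 18+19+20+13+32+27+17 = 146
… (352 more)
H→Z→J→T→Q→A→E→H: 9+13+7+3+19+17+10 = 78  ← best
The minimum is 78.
One optimal route: H → Z → J → T → Q → A → E → H (or its reverse).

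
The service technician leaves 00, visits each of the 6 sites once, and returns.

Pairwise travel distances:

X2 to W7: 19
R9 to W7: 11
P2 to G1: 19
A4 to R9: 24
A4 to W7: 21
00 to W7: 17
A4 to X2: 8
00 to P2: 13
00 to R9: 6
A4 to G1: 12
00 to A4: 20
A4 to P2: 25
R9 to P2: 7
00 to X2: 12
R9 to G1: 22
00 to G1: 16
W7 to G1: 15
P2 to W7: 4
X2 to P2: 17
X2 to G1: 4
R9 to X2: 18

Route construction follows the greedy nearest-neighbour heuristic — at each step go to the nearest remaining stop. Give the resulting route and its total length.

Nearest-neighbour total = 64; route 00 → R9 → P2 → W7 → G1 → X2 → A4 → 00.

From 00: distances to unvisited — R9=6, X2=12, P2=13, G1=16, W7=17, A4=20. Nearest is R9 (6).
From R9: distances to unvisited — P2=7, W7=11, X2=18, G1=22, A4=24. Nearest is P2 (7).
From P2: distances to unvisited — W7=4, X2=17, G1=19, A4=25. Nearest is W7 (4).
From W7: distances to unvisited — G1=15, X2=19, A4=21. Nearest is G1 (15).
From G1: distances to unvisited — X2=4, A4=12. Nearest is X2 (4).
From X2: distances to unvisited — A4=8. Nearest is A4 (8).
Return A4→00: 20.
Total = 6 + 7 + 4 + 15 + 4 + 8 + 20 = 64.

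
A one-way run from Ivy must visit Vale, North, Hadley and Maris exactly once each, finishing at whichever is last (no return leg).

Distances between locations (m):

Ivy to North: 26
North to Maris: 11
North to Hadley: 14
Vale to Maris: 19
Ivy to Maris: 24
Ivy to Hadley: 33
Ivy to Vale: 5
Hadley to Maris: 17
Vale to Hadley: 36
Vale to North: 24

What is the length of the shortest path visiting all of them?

There are 4! = 24 possible orderings.
Ivy→Vale→North→Hadley→Maris: 5+24+14+17 = 60
Ivy→Vale→North→Maris→Hadley: 5+24+11+17 = 57
Ivy→Vale→Hadley→North→Maris: 5+36+14+11 = 66
Ivy→Vale→Hadley→Maris→North: 5+36+17+11 = 69
Ivy→Vale→Maris→North→Hadley: 5+19+11+14 = 49
Ivy→Vale→Maris→Hadley→North: 5+19+17+14 = 55
Ivy→North→Vale→Hadley→Maris: 26+24+36+17 = 103
Ivy→North→Vale→Maris→Hadley: 26+24+19+17 = 86
Ivy→North→Hadley→Vale→Maris: 26+14+36+19 = 95
Ivy→North→Hadley→Maris→Vale: 26+14+17+19 = 76
Ivy→North→Maris→Vale→Hadley: 26+11+19+36 = 92
Ivy→North→Maris→Hadley→Vale: 26+11+17+36 = 90
Ivy→Hadley→Vale→North→Maris: 33+36+24+11 = 104
Ivy→Hadley→Vale→Maris→North: 33+36+19+11 = 99
… (10 more)
The minimum is 49.
One shortest path: Ivy → Vale → Maris → North → Hadley.

Shortest open route: 49 m.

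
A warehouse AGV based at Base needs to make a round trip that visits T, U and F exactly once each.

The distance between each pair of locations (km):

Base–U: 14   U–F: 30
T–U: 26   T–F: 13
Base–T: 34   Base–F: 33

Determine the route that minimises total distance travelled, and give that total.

Shortest round trip = 86 km.

Base→T→U→F→Base: 34+26+30+33 = 123
Base→T→F→U→Base: 34+13+30+14 = 91
Base→U→T→F→Base: 14+26+13+33 = 86
The minimum is 86.
One optimal route: Base → U → T → F → Base (or its reverse).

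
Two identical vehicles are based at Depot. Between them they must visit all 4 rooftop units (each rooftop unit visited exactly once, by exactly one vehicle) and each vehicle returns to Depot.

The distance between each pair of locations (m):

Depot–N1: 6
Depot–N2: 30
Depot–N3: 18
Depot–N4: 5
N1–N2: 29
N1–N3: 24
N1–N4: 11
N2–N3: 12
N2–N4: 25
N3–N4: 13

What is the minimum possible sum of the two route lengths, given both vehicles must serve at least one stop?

Check every non-empty split of the stops between the two vehicles; for each half take its own optimal tour:
  {N1} + {N2, N3, N4}: 12 + 60 = 72
  {N2} + {N1, N3, N4}: 60 + 48 = 108
  {N1, N2} + {N3, N4}: 65 + 36 = 101
  {N3} + {N1, N2, N4}: 36 + 65 = 101
  {N1, N3} + {N2, N4}: 48 + 60 = 108
  {N2, N3} + {N1, N4}: 60 + 22 = 82
  … (7 splits in total)
Best: vehicle 1 Depot → N1 → Depot = 12; vehicle 2 Depot → N2 → N3 → N4 → Depot = 60; combined 72.

72 m — the smallest possible combined total.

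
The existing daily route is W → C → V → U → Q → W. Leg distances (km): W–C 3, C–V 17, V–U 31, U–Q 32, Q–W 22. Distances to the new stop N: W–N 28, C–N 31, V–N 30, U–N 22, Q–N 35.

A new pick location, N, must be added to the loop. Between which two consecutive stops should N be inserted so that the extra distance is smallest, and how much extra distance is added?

+21 km — insert N between V and U.

Insertion cost between consecutive stops i–j is d(i,N) + d(N,j) − d(i,j):
  between W and C: 28 + 31 − 3 = 56
  between C and V: 31 + 30 − 17 = 44
  between V and U: 30 + 22 − 31 = 21
  between U and Q: 22 + 35 − 32 = 25
  between Q and W: 35 + 28 − 22 = 41
Cheapest insertion is between V and U, adding 21.
New total = 105 + 21 = 126.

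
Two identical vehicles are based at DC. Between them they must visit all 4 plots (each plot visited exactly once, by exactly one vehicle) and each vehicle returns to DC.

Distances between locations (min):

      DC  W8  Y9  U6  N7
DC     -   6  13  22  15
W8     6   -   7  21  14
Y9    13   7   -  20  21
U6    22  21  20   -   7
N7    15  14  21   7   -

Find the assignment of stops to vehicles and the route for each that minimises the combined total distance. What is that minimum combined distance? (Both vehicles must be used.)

There are 2^3 − 1 = 7 ways to divide the 4 stops into two non-empty groups. For each, the best each vehicle can do is its own shortest tour through its group:
  {W8} + {Y9, U6, N7}: 12 + 55 = 67
  {Y9} + {W8, U6, N7}: 26 + 49 = 75
  {W8, Y9} + {U6, N7}: 26 + 44 = 70
  {U6} + {W8, Y9, N7}: 44 + 49 = 93
  {W8, U6} + {Y9, N7}: 49 + 49 = 98
  {Y9, U6} + {W8, N7}: 55 + 35 = 90
  … (7 splits in total)
Best: vehicle 1 DC → W8 → DC = 12; vehicle 2 DC → Y9 → U6 → N7 → DC = 55; combined 67.

Minimum combined distance: 67 min.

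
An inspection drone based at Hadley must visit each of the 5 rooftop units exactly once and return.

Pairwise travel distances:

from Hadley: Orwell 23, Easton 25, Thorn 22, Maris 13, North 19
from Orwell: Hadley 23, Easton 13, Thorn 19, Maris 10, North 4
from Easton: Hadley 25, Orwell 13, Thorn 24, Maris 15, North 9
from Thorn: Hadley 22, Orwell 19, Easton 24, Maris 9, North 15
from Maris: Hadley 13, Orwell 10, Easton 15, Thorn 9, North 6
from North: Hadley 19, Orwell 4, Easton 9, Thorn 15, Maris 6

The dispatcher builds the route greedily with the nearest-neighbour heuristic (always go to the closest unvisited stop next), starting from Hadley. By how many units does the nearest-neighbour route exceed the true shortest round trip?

Hadley: Maris=13, North=19, Thorn=22, Orwell=23, Easton=25 ⇒ Maris
Maris: North=6, Thorn=9, Orwell=10, Easton=15 ⇒ North
North: Orwell=4, Easton=9, Thorn=15 ⇒ Orwell
Orwell: Easton=13, Thorn=19 ⇒ Easton
Easton: Thorn=24 ⇒ Thorn
NN route Hadley → Maris → North → Orwell → Easton → Thorn → Hadley costs 82.
Optimal: Hadley → Easton → Orwell → North → Thorn → Maris → Hadley costs 79 (by enumerating all 60 distinct tours).
Excess = 82 − 79 = 3.

Excess over optimum: 3.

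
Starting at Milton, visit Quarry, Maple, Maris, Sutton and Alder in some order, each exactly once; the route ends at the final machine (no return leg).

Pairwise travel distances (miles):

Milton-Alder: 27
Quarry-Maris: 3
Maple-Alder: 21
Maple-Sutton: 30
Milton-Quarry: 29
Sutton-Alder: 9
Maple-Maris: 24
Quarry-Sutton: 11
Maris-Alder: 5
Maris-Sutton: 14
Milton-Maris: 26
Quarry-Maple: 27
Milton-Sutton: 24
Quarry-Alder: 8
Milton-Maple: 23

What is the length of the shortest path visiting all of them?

There are 5! = 120 possible orderings.
Milton - Quarry - Maple - Maris - Sutton - Alder: 29+27+24+14+9 = 103
Milton - Quarry - Maple - Maris - Alder - Sutton: 29+27+24+5+9 = 94
Milton - Quarry - Maple - Sutton - Maris - Alder: 29+27+30+14+5 = 105
Milton - Quarry - Maple - Sutton - Alder - Maris: 29+27+30+9+5 = 100
Milton - Quarry - Maple - Alder - Maris - Sutton: 29+27+21+5+14 = 96
Milton - Quarry - Maple - Alder - Sutton - Maris: 29+27+21+9+14 = 100
Milton - Quarry - Maris - Maple - Sutton - Alder: 29+3+24+30+9 = 95
Milton - Quarry - Maris - Maple - Alder - Sutton: 29+3+24+21+9 = 86
Milton - Quarry - Maris - Sutton - Maple - Alder: 29+3+14+30+21 = 97
Milton - Quarry - Maris - Sutton - Alder - Maple: 29+3+14+9+21 = 76
Milton - Quarry - Maris - Alder - Maple - Sutton: 29+3+5+21+30 = 88
Milton - Quarry - Maris - Alder - Sutton - Maple: 29+3+5+9+30 = 76
Milton - Quarry - Sutton - Maple - Maris - Alder: 29+11+30+24+5 = 99
Milton - Quarry - Sutton - Maple - Alder - Maris: 29+11+30+21+5 = 96
… (106 more)
Milton - Maple - Alder - Maris - Quarry - Sutton: 23+21+5+3+11 = 63  ← best
The minimum is 63.
One shortest path: Milton → Maple → Alder → Maris → Quarry → Sutton.

63 miles — the minimum one-way total.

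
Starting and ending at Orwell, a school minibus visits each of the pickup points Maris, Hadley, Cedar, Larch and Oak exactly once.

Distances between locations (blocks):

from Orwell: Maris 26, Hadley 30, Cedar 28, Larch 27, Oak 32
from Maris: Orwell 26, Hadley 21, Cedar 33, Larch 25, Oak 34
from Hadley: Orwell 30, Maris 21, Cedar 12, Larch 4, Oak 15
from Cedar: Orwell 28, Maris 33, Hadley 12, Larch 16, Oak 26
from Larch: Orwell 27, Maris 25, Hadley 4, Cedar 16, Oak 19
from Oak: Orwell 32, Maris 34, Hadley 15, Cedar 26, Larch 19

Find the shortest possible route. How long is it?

With 5 stops there are 5!/2 = 60 distinct round trips (a route and its reverse cost the same).
Orwell→Maris→Hadley→Cedar→Larch→Oak→Orwell: 26+21+12+16+19+32 = 126
Orwell→Maris→Hadley→Cedar→Oak→Larch→Orwell: 26+21+12+26+19+27 = 131
Orwell→Maris→Hadley→Larch→Cedar→Oak→Orwell: 26+21+4+16+26+32 = 125
Orwell→Maris→Hadley→Larch→Oak→Cedar→Orwell: 26+21+4+19+26+28 = 124
Orwell→Maris→Hadley→Oak→Cedar→Larch→Orwell: 26+21+15+26+16+27 = 131
Orwell→Maris→Hadley→Oak→Larch→Cedar→Orwell: 26+21+15+19+16+28 = 125
Orwell→Maris→Cedar→Hadley→Larch→Oak→Orwell: 26+33+12+4+19+32 = 126
Orwell→Maris→Cedar→Hadley→Oak→Larch→Orwell: 26+33+12+15+19+27 = 132
Orwell→Maris→Cedar→Larch→Hadley→Oak→Orwell: 26+33+16+4+15+32 = 126
Orwell→Maris→Cedar→Larch→Oak→Hadley→Orwell: 26+33+16+19+15+30 = 139
Orwell→Maris→Cedar→Oak→Hadley→Larch→Orwell: 26+33+26+15+4+27 = 131
Orwell→Maris→Cedar→Oak→Larch→Hadley→Orwell: 26+33+26+19+4+30 = 138
Orwell→Maris→Larch→Hadley→Cedar→Oak→Orwell: 26+25+4+12+26+32 = 125
Orwell→Maris→Larch→Hadley→Oak→Cedar→Orwell: 26+25+4+15+26+28 = 124
… (46 more)
Orwell→Maris→Oak→Hadley→Larch→Cedar→Orwell: 26+34+15+4+16+28 = 123  ← best
The minimum is 123.
One optimal route: Orwell → Maris → Oak → Hadley → Larch → Cedar → Orwell (or its reverse).

123 blocks — the shortest possible round trip.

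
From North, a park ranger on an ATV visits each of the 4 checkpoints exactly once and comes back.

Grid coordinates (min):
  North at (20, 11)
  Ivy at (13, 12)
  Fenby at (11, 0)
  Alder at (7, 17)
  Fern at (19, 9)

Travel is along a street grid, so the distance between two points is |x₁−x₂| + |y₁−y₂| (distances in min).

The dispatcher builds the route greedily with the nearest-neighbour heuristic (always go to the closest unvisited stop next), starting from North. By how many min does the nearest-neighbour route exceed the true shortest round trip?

From North: Fern=3, Ivy=8, Alder=19, Fenby=20 → choose Fern (3).
From Fern: Ivy=9, Fenby=17, Alder=20 → choose Ivy (9).
From Ivy: Alder=11, Fenby=14 → choose Alder (11).
From Alder: Fenby=21 → choose Fenby (21).
NN route North → Fern → Ivy → Alder → Fenby → North costs 64.
Optimal: North → Ivy → Alder → Fenby → Fern → North costs 60 (by enumerating all 12 distinct tours).
Excess = 64 − 60 = 4.

4 min longer than the optimal tour.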